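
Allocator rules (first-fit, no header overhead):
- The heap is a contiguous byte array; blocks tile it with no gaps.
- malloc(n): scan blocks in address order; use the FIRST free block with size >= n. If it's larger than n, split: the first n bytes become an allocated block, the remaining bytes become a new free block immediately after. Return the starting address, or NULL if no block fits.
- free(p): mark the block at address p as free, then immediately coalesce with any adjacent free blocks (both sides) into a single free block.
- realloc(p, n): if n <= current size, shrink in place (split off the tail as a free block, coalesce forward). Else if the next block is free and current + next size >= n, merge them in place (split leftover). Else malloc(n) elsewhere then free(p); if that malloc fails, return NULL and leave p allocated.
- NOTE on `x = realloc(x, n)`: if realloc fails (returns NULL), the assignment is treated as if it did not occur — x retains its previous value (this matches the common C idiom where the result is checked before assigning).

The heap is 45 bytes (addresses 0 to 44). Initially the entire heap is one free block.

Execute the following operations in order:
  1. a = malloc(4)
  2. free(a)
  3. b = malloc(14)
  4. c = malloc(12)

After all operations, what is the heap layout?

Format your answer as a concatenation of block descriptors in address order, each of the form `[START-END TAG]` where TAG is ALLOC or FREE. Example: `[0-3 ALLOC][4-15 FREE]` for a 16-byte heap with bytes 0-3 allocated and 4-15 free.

Op 1: a = malloc(4) -> a = 0; heap: [0-3 ALLOC][4-44 FREE]
Op 2: free(a) -> (freed a); heap: [0-44 FREE]
Op 3: b = malloc(14) -> b = 0; heap: [0-13 ALLOC][14-44 FREE]
Op 4: c = malloc(12) -> c = 14; heap: [0-13 ALLOC][14-25 ALLOC][26-44 FREE]

Answer: [0-13 ALLOC][14-25 ALLOC][26-44 FREE]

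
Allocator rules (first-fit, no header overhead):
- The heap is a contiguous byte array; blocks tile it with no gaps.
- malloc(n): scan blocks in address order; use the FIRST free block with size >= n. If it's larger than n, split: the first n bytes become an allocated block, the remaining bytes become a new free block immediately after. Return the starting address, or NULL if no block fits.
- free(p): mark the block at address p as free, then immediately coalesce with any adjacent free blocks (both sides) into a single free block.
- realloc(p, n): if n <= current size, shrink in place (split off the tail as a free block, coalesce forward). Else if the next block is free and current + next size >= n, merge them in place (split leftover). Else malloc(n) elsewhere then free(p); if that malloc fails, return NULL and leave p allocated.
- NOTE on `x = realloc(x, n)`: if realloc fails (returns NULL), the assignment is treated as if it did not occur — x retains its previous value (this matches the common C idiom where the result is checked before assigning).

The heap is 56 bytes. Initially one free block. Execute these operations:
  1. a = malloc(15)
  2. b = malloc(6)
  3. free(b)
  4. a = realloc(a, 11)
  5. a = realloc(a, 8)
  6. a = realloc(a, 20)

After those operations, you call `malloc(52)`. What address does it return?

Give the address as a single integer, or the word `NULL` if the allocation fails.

Op 1: a = malloc(15) -> a = 0; heap: [0-14 ALLOC][15-55 FREE]
Op 2: b = malloc(6) -> b = 15; heap: [0-14 ALLOC][15-20 ALLOC][21-55 FREE]
Op 3: free(b) -> (freed b); heap: [0-14 ALLOC][15-55 FREE]
Op 4: a = realloc(a, 11) -> a = 0; heap: [0-10 ALLOC][11-55 FREE]
Op 5: a = realloc(a, 8) -> a = 0; heap: [0-7 ALLOC][8-55 FREE]
Op 6: a = realloc(a, 20) -> a = 0; heap: [0-19 ALLOC][20-55 FREE]
malloc(52): first-fit scan over [0-19 ALLOC][20-55 FREE] -> NULL

Answer: NULL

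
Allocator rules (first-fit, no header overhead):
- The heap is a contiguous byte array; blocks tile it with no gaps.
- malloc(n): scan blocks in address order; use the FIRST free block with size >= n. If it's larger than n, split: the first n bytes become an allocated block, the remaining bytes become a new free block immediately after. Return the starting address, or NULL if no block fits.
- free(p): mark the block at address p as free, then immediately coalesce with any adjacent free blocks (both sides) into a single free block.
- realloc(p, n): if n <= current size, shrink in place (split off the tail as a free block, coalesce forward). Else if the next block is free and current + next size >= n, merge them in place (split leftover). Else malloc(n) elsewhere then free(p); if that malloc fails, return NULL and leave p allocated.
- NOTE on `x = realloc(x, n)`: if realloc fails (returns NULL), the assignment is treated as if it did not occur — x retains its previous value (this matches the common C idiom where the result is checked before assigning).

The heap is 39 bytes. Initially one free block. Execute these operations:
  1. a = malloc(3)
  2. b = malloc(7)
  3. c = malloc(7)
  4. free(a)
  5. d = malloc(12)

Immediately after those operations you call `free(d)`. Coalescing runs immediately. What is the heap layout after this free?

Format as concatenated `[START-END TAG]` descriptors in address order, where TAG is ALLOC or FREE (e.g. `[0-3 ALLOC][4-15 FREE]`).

Op 1: a = malloc(3) -> a = 0; heap: [0-2 ALLOC][3-38 FREE]
Op 2: b = malloc(7) -> b = 3; heap: [0-2 ALLOC][3-9 ALLOC][10-38 FREE]
Op 3: c = malloc(7) -> c = 10; heap: [0-2 ALLOC][3-9 ALLOC][10-16 ALLOC][17-38 FREE]
Op 4: free(a) -> (freed a); heap: [0-2 FREE][3-9 ALLOC][10-16 ALLOC][17-38 FREE]
Op 5: d = malloc(12) -> d = 17; heap: [0-2 FREE][3-9 ALLOC][10-16 ALLOC][17-28 ALLOC][29-38 FREE]
free(d): d = 17 -> block [17-28 ALLOC]; mark free, coalesce with adjacent free neighbors -> [0-2 FREE][3-9 ALLOC][10-16 ALLOC][17-38 FREE]

Answer: [0-2 FREE][3-9 ALLOC][10-16 ALLOC][17-38 FREE]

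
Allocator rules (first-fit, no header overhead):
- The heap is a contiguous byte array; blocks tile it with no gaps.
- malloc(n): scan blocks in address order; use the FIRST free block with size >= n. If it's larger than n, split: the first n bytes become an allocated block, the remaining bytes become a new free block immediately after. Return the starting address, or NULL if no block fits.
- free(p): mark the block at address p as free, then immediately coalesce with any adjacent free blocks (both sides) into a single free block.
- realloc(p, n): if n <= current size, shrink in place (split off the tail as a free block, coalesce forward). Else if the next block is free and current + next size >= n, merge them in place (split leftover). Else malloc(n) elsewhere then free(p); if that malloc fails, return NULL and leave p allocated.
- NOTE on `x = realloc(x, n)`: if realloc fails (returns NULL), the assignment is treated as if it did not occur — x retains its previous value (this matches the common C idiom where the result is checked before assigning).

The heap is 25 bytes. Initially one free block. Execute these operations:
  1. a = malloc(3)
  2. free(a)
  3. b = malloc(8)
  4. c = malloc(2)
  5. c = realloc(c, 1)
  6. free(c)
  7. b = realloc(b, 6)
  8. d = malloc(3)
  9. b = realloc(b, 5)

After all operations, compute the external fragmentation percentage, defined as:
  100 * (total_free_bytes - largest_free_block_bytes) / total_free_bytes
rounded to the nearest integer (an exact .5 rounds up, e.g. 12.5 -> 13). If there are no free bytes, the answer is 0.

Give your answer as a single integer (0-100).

Answer: 6

Derivation:
Op 1: a = malloc(3) -> a = 0; heap: [0-2 ALLOC][3-24 FREE]
Op 2: free(a) -> (freed a); heap: [0-24 FREE]
Op 3: b = malloc(8) -> b = 0; heap: [0-7 ALLOC][8-24 FREE]
Op 4: c = malloc(2) -> c = 8; heap: [0-7 ALLOC][8-9 ALLOC][10-24 FREE]
Op 5: c = realloc(c, 1) -> c = 8; heap: [0-7 ALLOC][8-8 ALLOC][9-24 FREE]
Op 6: free(c) -> (freed c); heap: [0-7 ALLOC][8-24 FREE]
Op 7: b = realloc(b, 6) -> b = 0; heap: [0-5 ALLOC][6-24 FREE]
Op 8: d = malloc(3) -> d = 6; heap: [0-5 ALLOC][6-8 ALLOC][9-24 FREE]
Op 9: b = realloc(b, 5) -> b = 0; heap: [0-4 ALLOC][5-5 FREE][6-8 ALLOC][9-24 FREE]
Free blocks: [1 16] total_free=17 largest=16 -> 100*(17-16)/17 = 100/17 ≈ 5.882 -> rounds to 6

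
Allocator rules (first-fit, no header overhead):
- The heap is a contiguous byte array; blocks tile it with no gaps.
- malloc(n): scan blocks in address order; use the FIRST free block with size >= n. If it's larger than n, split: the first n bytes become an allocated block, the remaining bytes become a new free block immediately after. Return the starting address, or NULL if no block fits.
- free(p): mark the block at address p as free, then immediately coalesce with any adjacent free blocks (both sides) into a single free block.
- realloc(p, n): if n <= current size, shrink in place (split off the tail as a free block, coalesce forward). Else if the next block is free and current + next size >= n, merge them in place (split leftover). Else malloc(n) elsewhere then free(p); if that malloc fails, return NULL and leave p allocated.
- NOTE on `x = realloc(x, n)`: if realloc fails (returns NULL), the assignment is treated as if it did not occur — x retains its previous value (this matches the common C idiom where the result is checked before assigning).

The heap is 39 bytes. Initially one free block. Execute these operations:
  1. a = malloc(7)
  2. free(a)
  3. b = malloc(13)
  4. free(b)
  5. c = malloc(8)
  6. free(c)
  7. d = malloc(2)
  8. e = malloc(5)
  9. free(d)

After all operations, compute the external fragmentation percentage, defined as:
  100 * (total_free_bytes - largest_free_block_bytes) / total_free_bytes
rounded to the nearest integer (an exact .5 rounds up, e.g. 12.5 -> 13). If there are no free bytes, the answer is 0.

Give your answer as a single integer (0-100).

Op 1: a = malloc(7) -> a = 0; heap: [0-6 ALLOC][7-38 FREE]
Op 2: free(a) -> (freed a); heap: [0-38 FREE]
Op 3: b = malloc(13) -> b = 0; heap: [0-12 ALLOC][13-38 FREE]
Op 4: free(b) -> (freed b); heap: [0-38 FREE]
Op 5: c = malloc(8) -> c = 0; heap: [0-7 ALLOC][8-38 FREE]
Op 6: free(c) -> (freed c); heap: [0-38 FREE]
Op 7: d = malloc(2) -> d = 0; heap: [0-1 ALLOC][2-38 FREE]
Op 8: e = malloc(5) -> e = 2; heap: [0-1 ALLOC][2-6 ALLOC][7-38 FREE]
Op 9: free(d) -> (freed d); heap: [0-1 FREE][2-6 ALLOC][7-38 FREE]
Free blocks: [2 32] total_free=34 largest=32 -> 100*(34-32)/34 = 200/34 ≈ 5.882 -> rounds to 6

Answer: 6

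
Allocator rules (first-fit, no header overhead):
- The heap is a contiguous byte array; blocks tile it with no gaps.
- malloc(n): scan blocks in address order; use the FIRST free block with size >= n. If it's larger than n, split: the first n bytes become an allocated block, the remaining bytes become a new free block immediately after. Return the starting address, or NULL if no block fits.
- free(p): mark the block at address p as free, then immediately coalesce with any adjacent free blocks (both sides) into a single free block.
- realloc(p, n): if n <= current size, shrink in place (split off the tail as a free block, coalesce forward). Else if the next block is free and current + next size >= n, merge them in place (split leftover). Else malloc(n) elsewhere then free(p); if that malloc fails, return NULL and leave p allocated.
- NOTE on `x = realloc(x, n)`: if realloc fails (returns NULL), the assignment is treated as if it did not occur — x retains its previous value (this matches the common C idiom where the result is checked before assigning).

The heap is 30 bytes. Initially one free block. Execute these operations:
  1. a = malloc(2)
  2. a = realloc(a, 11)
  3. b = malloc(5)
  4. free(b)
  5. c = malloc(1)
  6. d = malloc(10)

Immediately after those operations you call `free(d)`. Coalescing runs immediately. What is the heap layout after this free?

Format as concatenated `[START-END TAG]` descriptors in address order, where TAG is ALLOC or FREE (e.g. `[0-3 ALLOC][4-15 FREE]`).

Answer: [0-10 ALLOC][11-11 ALLOC][12-29 FREE]

Derivation:
Op 1: a = malloc(2) -> a = 0; heap: [0-1 ALLOC][2-29 FREE]
Op 2: a = realloc(a, 11) -> a = 0; heap: [0-10 ALLOC][11-29 FREE]
Op 3: b = malloc(5) -> b = 11; heap: [0-10 ALLOC][11-15 ALLOC][16-29 FREE]
Op 4: free(b) -> (freed b); heap: [0-10 ALLOC][11-29 FREE]
Op 5: c = malloc(1) -> c = 11; heap: [0-10 ALLOC][11-11 ALLOC][12-29 FREE]
Op 6: d = malloc(10) -> d = 12; heap: [0-10 ALLOC][11-11 ALLOC][12-21 ALLOC][22-29 FREE]
free(d): d = 12 -> block [12-21 ALLOC]; mark free, coalesce with adjacent free neighbors -> [0-10 ALLOC][11-11 ALLOC][12-29 FREE]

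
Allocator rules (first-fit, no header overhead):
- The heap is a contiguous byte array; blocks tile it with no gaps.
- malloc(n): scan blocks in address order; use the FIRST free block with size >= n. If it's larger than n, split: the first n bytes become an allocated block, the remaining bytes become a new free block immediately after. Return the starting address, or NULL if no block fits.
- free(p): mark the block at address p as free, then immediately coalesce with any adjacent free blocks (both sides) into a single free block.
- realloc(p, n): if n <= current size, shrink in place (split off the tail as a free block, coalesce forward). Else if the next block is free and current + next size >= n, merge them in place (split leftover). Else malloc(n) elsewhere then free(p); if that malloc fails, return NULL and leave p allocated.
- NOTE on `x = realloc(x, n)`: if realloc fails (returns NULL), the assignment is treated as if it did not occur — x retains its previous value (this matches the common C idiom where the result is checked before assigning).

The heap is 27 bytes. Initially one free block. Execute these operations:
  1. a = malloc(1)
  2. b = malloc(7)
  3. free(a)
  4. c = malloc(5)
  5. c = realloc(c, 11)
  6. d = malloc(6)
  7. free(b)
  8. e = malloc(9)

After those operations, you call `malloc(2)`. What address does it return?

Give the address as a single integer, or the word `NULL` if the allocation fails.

Answer: 0

Derivation:
Op 1: a = malloc(1) -> a = 0; heap: [0-0 ALLOC][1-26 FREE]
Op 2: b = malloc(7) -> b = 1; heap: [0-0 ALLOC][1-7 ALLOC][8-26 FREE]
Op 3: free(a) -> (freed a); heap: [0-0 FREE][1-7 ALLOC][8-26 FREE]
Op 4: c = malloc(5) -> c = 8; heap: [0-0 FREE][1-7 ALLOC][8-12 ALLOC][13-26 FREE]
Op 5: c = realloc(c, 11) -> c = 8; heap: [0-0 FREE][1-7 ALLOC][8-18 ALLOC][19-26 FREE]
Op 6: d = malloc(6) -> d = 19; heap: [0-0 FREE][1-7 ALLOC][8-18 ALLOC][19-24 ALLOC][25-26 FREE]
Op 7: free(b) -> (freed b); heap: [0-7 FREE][8-18 ALLOC][19-24 ALLOC][25-26 FREE]
Op 8: e = malloc(9) -> e = NULL; heap: [0-7 FREE][8-18 ALLOC][19-24 ALLOC][25-26 FREE]
malloc(2): first-fit scan over [0-7 FREE][8-18 ALLOC][19-24 ALLOC][25-26 FREE] -> 0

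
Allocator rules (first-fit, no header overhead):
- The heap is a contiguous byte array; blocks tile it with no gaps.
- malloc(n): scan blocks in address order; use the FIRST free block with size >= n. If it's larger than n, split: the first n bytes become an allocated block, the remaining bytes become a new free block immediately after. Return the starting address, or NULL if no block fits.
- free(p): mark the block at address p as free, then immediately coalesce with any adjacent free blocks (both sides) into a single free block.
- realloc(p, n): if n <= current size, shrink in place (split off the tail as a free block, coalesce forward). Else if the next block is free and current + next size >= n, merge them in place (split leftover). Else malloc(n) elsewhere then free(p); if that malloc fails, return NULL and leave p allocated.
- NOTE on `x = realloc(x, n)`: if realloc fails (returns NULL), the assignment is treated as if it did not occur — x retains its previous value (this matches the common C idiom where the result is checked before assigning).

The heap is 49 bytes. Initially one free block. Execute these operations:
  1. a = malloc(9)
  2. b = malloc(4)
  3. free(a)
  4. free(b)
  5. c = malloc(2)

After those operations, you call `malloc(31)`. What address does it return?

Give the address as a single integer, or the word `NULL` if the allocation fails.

Answer: 2

Derivation:
Op 1: a = malloc(9) -> a = 0; heap: [0-8 ALLOC][9-48 FREE]
Op 2: b = malloc(4) -> b = 9; heap: [0-8 ALLOC][9-12 ALLOC][13-48 FREE]
Op 3: free(a) -> (freed a); heap: [0-8 FREE][9-12 ALLOC][13-48 FREE]
Op 4: free(b) -> (freed b); heap: [0-48 FREE]
Op 5: c = malloc(2) -> c = 0; heap: [0-1 ALLOC][2-48 FREE]
malloc(31): first-fit scan over [0-1 ALLOC][2-48 FREE] -> 2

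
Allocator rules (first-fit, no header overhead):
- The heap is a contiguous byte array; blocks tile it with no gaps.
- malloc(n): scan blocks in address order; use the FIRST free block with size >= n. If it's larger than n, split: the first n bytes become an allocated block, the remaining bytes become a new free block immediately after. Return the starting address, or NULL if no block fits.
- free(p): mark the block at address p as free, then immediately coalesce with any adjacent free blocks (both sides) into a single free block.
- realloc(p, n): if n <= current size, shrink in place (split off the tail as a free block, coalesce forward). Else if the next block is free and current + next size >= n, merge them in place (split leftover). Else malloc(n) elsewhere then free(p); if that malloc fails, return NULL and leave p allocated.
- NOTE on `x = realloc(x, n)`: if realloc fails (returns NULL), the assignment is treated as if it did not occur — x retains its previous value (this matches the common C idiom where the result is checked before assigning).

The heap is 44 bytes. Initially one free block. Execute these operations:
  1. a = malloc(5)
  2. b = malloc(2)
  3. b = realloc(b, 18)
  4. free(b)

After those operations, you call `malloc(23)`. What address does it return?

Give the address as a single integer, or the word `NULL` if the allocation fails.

Op 1: a = malloc(5) -> a = 0; heap: [0-4 ALLOC][5-43 FREE]
Op 2: b = malloc(2) -> b = 5; heap: [0-4 ALLOC][5-6 ALLOC][7-43 FREE]
Op 3: b = realloc(b, 18) -> b = 5; heap: [0-4 ALLOC][5-22 ALLOC][23-43 FREE]
Op 4: free(b) -> (freed b); heap: [0-4 ALLOC][5-43 FREE]
malloc(23): first-fit scan over [0-4 ALLOC][5-43 FREE] -> 5

Answer: 5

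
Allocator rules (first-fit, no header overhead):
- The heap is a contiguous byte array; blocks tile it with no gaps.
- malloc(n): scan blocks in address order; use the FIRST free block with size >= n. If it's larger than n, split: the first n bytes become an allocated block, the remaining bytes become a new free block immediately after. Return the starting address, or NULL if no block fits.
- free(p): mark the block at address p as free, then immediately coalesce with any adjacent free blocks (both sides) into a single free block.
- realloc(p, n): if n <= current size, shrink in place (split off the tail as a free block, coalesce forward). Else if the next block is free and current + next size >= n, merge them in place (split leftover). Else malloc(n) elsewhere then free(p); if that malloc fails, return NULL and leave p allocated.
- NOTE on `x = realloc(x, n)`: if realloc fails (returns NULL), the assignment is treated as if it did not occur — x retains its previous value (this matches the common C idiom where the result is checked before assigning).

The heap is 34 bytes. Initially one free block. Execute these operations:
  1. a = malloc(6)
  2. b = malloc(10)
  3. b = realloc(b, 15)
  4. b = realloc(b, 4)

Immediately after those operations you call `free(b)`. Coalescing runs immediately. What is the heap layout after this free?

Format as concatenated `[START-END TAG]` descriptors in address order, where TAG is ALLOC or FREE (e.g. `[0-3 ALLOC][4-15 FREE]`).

Op 1: a = malloc(6) -> a = 0; heap: [0-5 ALLOC][6-33 FREE]
Op 2: b = malloc(10) -> b = 6; heap: [0-5 ALLOC][6-15 ALLOC][16-33 FREE]
Op 3: b = realloc(b, 15) -> b = 6; heap: [0-5 ALLOC][6-20 ALLOC][21-33 FREE]
Op 4: b = realloc(b, 4) -> b = 6; heap: [0-5 ALLOC][6-9 ALLOC][10-33 FREE]
free(b): b = 6 -> block [6-9 ALLOC]; mark free, coalesce with adjacent free neighbors -> [0-5 ALLOC][6-33 FREE]

Answer: [0-5 ALLOC][6-33 FREE]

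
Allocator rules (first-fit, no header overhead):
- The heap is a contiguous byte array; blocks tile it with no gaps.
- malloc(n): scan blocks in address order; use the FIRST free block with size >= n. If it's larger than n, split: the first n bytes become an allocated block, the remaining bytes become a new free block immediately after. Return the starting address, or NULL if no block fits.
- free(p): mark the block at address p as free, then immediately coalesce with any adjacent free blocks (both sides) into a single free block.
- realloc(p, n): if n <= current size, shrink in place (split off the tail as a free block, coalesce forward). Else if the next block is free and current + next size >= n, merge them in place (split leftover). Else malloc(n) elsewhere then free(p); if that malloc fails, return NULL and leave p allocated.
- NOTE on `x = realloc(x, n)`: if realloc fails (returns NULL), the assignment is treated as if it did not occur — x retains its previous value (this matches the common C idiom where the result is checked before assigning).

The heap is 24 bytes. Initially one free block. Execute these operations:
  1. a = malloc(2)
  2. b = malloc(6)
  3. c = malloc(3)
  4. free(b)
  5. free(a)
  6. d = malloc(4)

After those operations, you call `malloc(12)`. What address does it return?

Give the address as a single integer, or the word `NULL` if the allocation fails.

Answer: 11

Derivation:
Op 1: a = malloc(2) -> a = 0; heap: [0-1 ALLOC][2-23 FREE]
Op 2: b = malloc(6) -> b = 2; heap: [0-1 ALLOC][2-7 ALLOC][8-23 FREE]
Op 3: c = malloc(3) -> c = 8; heap: [0-1 ALLOC][2-7 ALLOC][8-10 ALLOC][11-23 FREE]
Op 4: free(b) -> (freed b); heap: [0-1 ALLOC][2-7 FREE][8-10 ALLOC][11-23 FREE]
Op 5: free(a) -> (freed a); heap: [0-7 FREE][8-10 ALLOC][11-23 FREE]
Op 6: d = malloc(4) -> d = 0; heap: [0-3 ALLOC][4-7 FREE][8-10 ALLOC][11-23 FREE]
malloc(12): first-fit scan over [0-3 ALLOC][4-7 FREE][8-10 ALLOC][11-23 FREE] -> 11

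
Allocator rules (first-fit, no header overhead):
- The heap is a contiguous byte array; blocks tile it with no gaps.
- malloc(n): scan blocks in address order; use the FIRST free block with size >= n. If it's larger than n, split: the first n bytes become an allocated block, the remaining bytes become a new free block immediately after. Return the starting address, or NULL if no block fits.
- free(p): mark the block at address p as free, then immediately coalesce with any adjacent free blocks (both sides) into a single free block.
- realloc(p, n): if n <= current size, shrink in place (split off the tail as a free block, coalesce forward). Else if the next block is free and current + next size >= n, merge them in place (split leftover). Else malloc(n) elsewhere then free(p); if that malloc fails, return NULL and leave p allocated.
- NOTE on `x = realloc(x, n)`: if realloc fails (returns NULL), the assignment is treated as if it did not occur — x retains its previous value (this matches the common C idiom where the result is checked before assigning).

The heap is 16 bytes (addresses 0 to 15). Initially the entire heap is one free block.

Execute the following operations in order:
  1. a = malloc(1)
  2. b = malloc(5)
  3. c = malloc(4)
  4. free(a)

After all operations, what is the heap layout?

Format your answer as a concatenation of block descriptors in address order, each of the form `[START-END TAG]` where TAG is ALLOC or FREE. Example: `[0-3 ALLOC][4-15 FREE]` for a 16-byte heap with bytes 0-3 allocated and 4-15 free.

Answer: [0-0 FREE][1-5 ALLOC][6-9 ALLOC][10-15 FREE]

Derivation:
Op 1: a = malloc(1) -> a = 0; heap: [0-0 ALLOC][1-15 FREE]
Op 2: b = malloc(5) -> b = 1; heap: [0-0 ALLOC][1-5 ALLOC][6-15 FREE]
Op 3: c = malloc(4) -> c = 6; heap: [0-0 ALLOC][1-5 ALLOC][6-9 ALLOC][10-15 FREE]
Op 4: free(a) -> (freed a); heap: [0-0 FREE][1-5 ALLOC][6-9 ALLOC][10-15 FREE]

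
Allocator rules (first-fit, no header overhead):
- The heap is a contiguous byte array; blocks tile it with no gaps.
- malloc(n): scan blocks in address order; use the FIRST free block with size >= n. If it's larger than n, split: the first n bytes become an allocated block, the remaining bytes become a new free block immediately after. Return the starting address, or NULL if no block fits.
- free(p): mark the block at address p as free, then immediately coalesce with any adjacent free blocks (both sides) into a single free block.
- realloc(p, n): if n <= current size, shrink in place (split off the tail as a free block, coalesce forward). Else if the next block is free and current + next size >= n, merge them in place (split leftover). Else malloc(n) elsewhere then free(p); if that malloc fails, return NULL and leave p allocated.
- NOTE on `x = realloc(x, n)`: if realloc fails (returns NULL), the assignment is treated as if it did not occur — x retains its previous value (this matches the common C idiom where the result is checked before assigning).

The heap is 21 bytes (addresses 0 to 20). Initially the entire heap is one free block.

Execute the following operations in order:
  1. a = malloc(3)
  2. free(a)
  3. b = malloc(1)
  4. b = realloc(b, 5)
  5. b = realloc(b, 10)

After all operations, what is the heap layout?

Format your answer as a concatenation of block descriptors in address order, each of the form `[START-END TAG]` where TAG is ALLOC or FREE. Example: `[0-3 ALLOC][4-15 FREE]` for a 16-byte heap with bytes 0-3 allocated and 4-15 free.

Op 1: a = malloc(3) -> a = 0; heap: [0-2 ALLOC][3-20 FREE]
Op 2: free(a) -> (freed a); heap: [0-20 FREE]
Op 3: b = malloc(1) -> b = 0; heap: [0-0 ALLOC][1-20 FREE]
Op 4: b = realloc(b, 5) -> b = 0; heap: [0-4 ALLOC][5-20 FREE]
Op 5: b = realloc(b, 10) -> b = 0; heap: [0-9 ALLOC][10-20 FREE]

Answer: [0-9 ALLOC][10-20 FREE]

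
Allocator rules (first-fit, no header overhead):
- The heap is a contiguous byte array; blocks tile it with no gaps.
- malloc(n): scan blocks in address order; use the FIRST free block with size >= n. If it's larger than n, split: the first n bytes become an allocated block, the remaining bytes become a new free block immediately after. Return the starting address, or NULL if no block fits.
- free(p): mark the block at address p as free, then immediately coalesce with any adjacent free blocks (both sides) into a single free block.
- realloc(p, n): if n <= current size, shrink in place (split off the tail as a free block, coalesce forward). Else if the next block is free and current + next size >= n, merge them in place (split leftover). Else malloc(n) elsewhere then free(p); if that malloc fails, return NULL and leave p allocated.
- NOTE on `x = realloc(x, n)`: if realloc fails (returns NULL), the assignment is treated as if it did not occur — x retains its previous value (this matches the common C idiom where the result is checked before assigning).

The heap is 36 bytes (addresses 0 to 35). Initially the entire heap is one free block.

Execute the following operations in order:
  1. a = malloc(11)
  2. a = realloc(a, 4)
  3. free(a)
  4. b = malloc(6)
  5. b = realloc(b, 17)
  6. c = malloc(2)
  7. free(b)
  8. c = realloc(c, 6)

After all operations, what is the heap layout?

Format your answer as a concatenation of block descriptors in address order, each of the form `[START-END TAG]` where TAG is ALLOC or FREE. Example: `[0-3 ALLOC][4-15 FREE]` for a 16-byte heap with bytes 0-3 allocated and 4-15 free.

Op 1: a = malloc(11) -> a = 0; heap: [0-10 ALLOC][11-35 FREE]
Op 2: a = realloc(a, 4) -> a = 0; heap: [0-3 ALLOC][4-35 FREE]
Op 3: free(a) -> (freed a); heap: [0-35 FREE]
Op 4: b = malloc(6) -> b = 0; heap: [0-5 ALLOC][6-35 FREE]
Op 5: b = realloc(b, 17) -> b = 0; heap: [0-16 ALLOC][17-35 FREE]
Op 6: c = malloc(2) -> c = 17; heap: [0-16 ALLOC][17-18 ALLOC][19-35 FREE]
Op 7: free(b) -> (freed b); heap: [0-16 FREE][17-18 ALLOC][19-35 FREE]
Op 8: c = realloc(c, 6) -> c = 17; heap: [0-16 FREE][17-22 ALLOC][23-35 FREE]

Answer: [0-16 FREE][17-22 ALLOC][23-35 FREE]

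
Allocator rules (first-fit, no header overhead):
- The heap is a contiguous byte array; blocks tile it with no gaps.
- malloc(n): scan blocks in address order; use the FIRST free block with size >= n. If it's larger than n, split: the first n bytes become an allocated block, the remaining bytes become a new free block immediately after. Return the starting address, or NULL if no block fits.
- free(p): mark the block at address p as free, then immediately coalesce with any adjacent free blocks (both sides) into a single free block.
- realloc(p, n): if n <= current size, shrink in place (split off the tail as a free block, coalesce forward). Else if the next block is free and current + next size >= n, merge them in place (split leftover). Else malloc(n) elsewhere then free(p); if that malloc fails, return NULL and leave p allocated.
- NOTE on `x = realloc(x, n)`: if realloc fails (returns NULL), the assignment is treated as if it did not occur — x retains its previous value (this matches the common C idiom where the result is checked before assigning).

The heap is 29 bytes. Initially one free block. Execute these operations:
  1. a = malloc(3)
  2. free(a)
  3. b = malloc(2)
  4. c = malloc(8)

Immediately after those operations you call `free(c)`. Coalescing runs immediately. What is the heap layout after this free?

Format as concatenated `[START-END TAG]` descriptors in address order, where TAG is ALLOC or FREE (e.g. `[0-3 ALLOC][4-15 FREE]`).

Answer: [0-1 ALLOC][2-28 FREE]

Derivation:
Op 1: a = malloc(3) -> a = 0; heap: [0-2 ALLOC][3-28 FREE]
Op 2: free(a) -> (freed a); heap: [0-28 FREE]
Op 3: b = malloc(2) -> b = 0; heap: [0-1 ALLOC][2-28 FREE]
Op 4: c = malloc(8) -> c = 2; heap: [0-1 ALLOC][2-9 ALLOC][10-28 FREE]
free(c): c = 2 -> block [2-9 ALLOC]; mark free, coalesce with adjacent free neighbors -> [0-1 ALLOC][2-28 FREE]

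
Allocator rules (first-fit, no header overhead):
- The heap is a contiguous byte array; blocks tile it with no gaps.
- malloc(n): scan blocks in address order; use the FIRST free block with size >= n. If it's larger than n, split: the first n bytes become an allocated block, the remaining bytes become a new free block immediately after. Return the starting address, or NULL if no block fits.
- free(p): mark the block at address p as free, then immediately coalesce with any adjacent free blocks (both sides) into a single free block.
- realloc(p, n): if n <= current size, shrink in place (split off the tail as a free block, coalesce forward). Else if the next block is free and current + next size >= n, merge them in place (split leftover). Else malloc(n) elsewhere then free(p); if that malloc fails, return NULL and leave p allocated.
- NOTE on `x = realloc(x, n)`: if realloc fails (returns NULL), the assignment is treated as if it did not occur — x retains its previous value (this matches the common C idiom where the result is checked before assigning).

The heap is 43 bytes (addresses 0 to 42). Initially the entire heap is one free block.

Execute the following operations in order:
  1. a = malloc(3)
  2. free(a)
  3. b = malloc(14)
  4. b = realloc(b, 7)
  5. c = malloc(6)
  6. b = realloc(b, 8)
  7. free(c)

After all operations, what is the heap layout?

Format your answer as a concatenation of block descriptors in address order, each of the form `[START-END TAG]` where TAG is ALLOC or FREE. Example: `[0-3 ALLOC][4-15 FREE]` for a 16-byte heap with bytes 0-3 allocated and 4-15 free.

Answer: [0-12 FREE][13-20 ALLOC][21-42 FREE]

Derivation:
Op 1: a = malloc(3) -> a = 0; heap: [0-2 ALLOC][3-42 FREE]
Op 2: free(a) -> (freed a); heap: [0-42 FREE]
Op 3: b = malloc(14) -> b = 0; heap: [0-13 ALLOC][14-42 FREE]
Op 4: b = realloc(b, 7) -> b = 0; heap: [0-6 ALLOC][7-42 FREE]
Op 5: c = malloc(6) -> c = 7; heap: [0-6 ALLOC][7-12 ALLOC][13-42 FREE]
Op 6: b = realloc(b, 8) -> b = 13; heap: [0-6 FREE][7-12 ALLOC][13-20 ALLOC][21-42 FREE]
Op 7: free(c) -> (freed c); heap: [0-12 FREE][13-20 ALLOC][21-42 FREE]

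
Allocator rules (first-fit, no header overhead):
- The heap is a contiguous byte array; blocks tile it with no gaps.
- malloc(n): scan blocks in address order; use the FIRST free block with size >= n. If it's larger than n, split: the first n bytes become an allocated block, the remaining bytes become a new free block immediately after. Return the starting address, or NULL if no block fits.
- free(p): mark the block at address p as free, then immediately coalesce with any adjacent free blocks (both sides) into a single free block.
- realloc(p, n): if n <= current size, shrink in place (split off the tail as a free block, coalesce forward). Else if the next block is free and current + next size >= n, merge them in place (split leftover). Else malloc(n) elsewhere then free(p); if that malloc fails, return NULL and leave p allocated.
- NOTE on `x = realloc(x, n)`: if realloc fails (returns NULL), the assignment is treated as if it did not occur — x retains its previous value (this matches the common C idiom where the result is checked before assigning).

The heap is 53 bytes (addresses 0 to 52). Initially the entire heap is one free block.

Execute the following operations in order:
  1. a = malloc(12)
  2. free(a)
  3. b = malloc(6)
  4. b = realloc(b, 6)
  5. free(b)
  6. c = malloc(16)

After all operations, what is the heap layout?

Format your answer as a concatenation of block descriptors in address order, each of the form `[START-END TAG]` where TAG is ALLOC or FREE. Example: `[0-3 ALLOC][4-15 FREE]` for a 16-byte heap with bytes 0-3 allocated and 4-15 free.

Answer: [0-15 ALLOC][16-52 FREE]

Derivation:
Op 1: a = malloc(12) -> a = 0; heap: [0-11 ALLOC][12-52 FREE]
Op 2: free(a) -> (freed a); heap: [0-52 FREE]
Op 3: b = malloc(6) -> b = 0; heap: [0-5 ALLOC][6-52 FREE]
Op 4: b = realloc(b, 6) -> b = 0; heap: [0-5 ALLOC][6-52 FREE]
Op 5: free(b) -> (freed b); heap: [0-52 FREE]
Op 6: c = malloc(16) -> c = 0; heap: [0-15 ALLOC][16-52 FREE]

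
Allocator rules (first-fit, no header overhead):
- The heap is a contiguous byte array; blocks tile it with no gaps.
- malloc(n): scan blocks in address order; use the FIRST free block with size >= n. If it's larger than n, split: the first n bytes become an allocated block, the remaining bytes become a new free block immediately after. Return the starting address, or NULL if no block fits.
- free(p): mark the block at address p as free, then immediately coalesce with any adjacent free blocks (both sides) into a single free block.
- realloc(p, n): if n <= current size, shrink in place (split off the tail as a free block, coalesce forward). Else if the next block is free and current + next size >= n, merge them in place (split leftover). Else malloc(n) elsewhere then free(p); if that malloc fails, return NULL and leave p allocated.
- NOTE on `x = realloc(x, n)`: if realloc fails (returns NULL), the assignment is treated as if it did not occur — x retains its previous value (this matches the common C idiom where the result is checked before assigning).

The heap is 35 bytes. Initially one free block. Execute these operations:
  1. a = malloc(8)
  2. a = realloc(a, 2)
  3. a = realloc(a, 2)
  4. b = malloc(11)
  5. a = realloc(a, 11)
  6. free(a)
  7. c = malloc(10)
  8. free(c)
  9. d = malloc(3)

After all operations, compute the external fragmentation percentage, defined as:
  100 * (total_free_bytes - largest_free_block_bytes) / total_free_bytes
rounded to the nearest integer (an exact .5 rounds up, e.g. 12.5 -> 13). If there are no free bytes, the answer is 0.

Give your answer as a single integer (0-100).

Answer: 10

Derivation:
Op 1: a = malloc(8) -> a = 0; heap: [0-7 ALLOC][8-34 FREE]
Op 2: a = realloc(a, 2) -> a = 0; heap: [0-1 ALLOC][2-34 FREE]
Op 3: a = realloc(a, 2) -> a = 0; heap: [0-1 ALLOC][2-34 FREE]
Op 4: b = malloc(11) -> b = 2; heap: [0-1 ALLOC][2-12 ALLOC][13-34 FREE]
Op 5: a = realloc(a, 11) -> a = 13; heap: [0-1 FREE][2-12 ALLOC][13-23 ALLOC][24-34 FREE]
Op 6: free(a) -> (freed a); heap: [0-1 FREE][2-12 ALLOC][13-34 FREE]
Op 7: c = malloc(10) -> c = 13; heap: [0-1 FREE][2-12 ALLOC][13-22 ALLOC][23-34 FREE]
Op 8: free(c) -> (freed c); heap: [0-1 FREE][2-12 ALLOC][13-34 FREE]
Op 9: d = malloc(3) -> d = 13; heap: [0-1 FREE][2-12 ALLOC][13-15 ALLOC][16-34 FREE]
Free blocks: [2 19] total_free=21 largest=19 -> 100*(21-19)/21 = 200/21 ≈ 9.524 -> rounds to 10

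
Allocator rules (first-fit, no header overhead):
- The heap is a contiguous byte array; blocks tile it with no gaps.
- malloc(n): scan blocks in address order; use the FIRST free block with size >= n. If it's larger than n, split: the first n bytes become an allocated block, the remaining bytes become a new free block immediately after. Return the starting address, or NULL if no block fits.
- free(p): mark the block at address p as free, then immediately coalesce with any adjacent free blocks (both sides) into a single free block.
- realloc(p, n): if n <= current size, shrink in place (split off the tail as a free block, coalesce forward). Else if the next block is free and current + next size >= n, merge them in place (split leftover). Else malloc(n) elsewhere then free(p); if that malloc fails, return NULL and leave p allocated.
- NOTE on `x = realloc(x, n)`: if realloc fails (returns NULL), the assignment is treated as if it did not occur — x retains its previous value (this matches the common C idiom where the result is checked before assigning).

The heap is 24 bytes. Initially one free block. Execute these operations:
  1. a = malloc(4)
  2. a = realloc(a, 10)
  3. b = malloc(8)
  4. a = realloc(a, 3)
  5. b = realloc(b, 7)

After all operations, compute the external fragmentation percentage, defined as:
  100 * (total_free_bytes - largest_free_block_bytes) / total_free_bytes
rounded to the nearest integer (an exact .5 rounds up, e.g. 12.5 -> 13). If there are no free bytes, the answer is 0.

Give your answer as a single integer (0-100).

Op 1: a = malloc(4) -> a = 0; heap: [0-3 ALLOC][4-23 FREE]
Op 2: a = realloc(a, 10) -> a = 0; heap: [0-9 ALLOC][10-23 FREE]
Op 3: b = malloc(8) -> b = 10; heap: [0-9 ALLOC][10-17 ALLOC][18-23 FREE]
Op 4: a = realloc(a, 3) -> a = 0; heap: [0-2 ALLOC][3-9 FREE][10-17 ALLOC][18-23 FREE]
Op 5: b = realloc(b, 7) -> b = 10; heap: [0-2 ALLOC][3-9 FREE][10-16 ALLOC][17-23 FREE]
Free blocks: [7 7] total_free=14 largest=7 -> 100*(14-7)/14 = 700/14 = 50

Answer: 50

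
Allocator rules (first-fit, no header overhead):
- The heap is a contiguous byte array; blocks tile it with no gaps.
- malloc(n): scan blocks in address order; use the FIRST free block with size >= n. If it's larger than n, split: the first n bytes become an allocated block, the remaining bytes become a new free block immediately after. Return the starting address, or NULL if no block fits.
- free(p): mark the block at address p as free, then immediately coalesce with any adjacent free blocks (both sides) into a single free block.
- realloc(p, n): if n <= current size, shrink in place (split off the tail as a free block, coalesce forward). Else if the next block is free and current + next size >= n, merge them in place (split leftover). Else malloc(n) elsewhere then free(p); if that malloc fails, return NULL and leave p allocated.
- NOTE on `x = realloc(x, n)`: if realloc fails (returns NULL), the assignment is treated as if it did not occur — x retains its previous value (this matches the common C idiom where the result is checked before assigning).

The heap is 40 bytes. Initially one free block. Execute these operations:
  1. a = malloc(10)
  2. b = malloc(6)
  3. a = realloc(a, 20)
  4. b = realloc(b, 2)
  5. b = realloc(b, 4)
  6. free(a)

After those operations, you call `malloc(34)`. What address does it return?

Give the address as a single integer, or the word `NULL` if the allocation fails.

Answer: NULL

Derivation:
Op 1: a = malloc(10) -> a = 0; heap: [0-9 ALLOC][10-39 FREE]
Op 2: b = malloc(6) -> b = 10; heap: [0-9 ALLOC][10-15 ALLOC][16-39 FREE]
Op 3: a = realloc(a, 20) -> a = 16; heap: [0-9 FREE][10-15 ALLOC][16-35 ALLOC][36-39 FREE]
Op 4: b = realloc(b, 2) -> b = 10; heap: [0-9 FREE][10-11 ALLOC][12-15 FREE][16-35 ALLOC][36-39 FREE]
Op 5: b = realloc(b, 4) -> b = 10; heap: [0-9 FREE][10-13 ALLOC][14-15 FREE][16-35 ALLOC][36-39 FREE]
Op 6: free(a) -> (freed a); heap: [0-9 FREE][10-13 ALLOC][14-39 FREE]
malloc(34): first-fit scan over [0-9 FREE][10-13 ALLOC][14-39 FREE] -> NULL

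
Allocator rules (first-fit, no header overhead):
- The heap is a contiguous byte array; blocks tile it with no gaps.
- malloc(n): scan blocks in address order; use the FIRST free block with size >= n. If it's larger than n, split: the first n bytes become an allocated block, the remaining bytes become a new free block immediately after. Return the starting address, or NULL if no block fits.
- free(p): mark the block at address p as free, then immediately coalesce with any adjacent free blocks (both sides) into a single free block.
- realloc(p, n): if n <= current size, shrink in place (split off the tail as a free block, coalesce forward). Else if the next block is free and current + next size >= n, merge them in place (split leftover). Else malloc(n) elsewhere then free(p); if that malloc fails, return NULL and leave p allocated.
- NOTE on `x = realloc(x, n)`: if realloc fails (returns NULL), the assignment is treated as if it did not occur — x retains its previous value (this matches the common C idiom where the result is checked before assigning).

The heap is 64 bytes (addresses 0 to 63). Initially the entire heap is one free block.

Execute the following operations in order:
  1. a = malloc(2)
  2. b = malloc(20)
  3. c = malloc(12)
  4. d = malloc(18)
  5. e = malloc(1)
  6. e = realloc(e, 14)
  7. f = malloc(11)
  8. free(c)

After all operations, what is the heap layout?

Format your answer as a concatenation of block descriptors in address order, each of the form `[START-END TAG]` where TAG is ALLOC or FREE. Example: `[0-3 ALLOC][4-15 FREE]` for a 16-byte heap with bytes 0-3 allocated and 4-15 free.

Answer: [0-1 ALLOC][2-21 ALLOC][22-33 FREE][34-51 ALLOC][52-52 ALLOC][53-63 ALLOC]

Derivation:
Op 1: a = malloc(2) -> a = 0; heap: [0-1 ALLOC][2-63 FREE]
Op 2: b = malloc(20) -> b = 2; heap: [0-1 ALLOC][2-21 ALLOC][22-63 FREE]
Op 3: c = malloc(12) -> c = 22; heap: [0-1 ALLOC][2-21 ALLOC][22-33 ALLOC][34-63 FREE]
Op 4: d = malloc(18) -> d = 34; heap: [0-1 ALLOC][2-21 ALLOC][22-33 ALLOC][34-51 ALLOC][52-63 FREE]
Op 5: e = malloc(1) -> e = 52; heap: [0-1 ALLOC][2-21 ALLOC][22-33 ALLOC][34-51 ALLOC][52-52 ALLOC][53-63 FREE]
Op 6: e = realloc(e, 14) -> NULL (e unchanged); heap: [0-1 ALLOC][2-21 ALLOC][22-33 ALLOC][34-51 ALLOC][52-52 ALLOC][53-63 FREE]
Op 7: f = malloc(11) -> f = 53; heap: [0-1 ALLOC][2-21 ALLOC][22-33 ALLOC][34-51 ALLOC][52-52 ALLOC][53-63 ALLOC]
Op 8: free(c) -> (freed c); heap: [0-1 ALLOC][2-21 ALLOC][22-33 FREE][34-51 ALLOC][52-52 ALLOC][53-63 ALLOC]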